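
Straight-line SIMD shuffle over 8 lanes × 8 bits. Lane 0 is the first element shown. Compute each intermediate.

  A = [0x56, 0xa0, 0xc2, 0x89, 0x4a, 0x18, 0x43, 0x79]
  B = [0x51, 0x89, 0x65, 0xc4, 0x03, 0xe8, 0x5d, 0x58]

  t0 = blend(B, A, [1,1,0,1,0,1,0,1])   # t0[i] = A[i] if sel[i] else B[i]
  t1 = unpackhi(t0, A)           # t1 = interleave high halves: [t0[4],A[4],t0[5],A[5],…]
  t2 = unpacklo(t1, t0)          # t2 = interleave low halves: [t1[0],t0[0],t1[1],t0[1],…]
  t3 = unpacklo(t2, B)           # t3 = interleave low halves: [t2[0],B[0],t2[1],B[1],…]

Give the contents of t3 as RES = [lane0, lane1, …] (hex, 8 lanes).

t0 = [0x56, 0xa0, 0x65, 0x89, 0x03, 0x18, 0x5d, 0x79]
t1 = [0x03, 0x4a, 0x18, 0x18, 0x5d, 0x43, 0x79, 0x79]
t2 = [0x03, 0x56, 0x4a, 0xa0, 0x18, 0x65, 0x18, 0x89]
t3 = [0x03, 0x51, 0x56, 0x89, 0x4a, 0x65, 0xa0, 0xc4]

RES = [0x03, 0x51, 0x56, 0x89, 0x4a, 0x65, 0xa0, 0xc4]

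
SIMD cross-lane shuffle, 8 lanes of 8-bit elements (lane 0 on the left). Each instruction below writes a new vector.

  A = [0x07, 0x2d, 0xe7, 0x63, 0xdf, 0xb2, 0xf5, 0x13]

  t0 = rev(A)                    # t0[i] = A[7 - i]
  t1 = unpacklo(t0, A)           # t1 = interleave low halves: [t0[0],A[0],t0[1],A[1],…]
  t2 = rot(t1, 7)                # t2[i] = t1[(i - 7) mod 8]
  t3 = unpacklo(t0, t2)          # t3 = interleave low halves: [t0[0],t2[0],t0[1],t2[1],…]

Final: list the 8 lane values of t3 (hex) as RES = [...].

t0 = [0x13, 0xf5, 0xb2, 0xdf, 0x63, 0xe7, 0x2d, 0x07]
t1 = [0x13, 0x07, 0xf5, 0x2d, 0xb2, 0xe7, 0xdf, 0x63]
t2 = [0x07, 0xf5, 0x2d, 0xb2, 0xe7, 0xdf, 0x63, 0x13]
t3 = [0x13, 0x07, 0xf5, 0xf5, 0xb2, 0x2d, 0xdf, 0xb2]

RES = [ 0x13  0x07  0xf5  0xf5  0xb2  0x2d  0xdf  0xb2 ]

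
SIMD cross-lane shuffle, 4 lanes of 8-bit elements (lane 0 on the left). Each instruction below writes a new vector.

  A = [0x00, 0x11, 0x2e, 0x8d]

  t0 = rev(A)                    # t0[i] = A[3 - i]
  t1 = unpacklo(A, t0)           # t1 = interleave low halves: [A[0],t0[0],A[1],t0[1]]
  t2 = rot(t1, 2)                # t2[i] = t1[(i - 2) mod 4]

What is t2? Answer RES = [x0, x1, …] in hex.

t0 = [0x8d, 0x2e, 0x11, 0x00]
t1 = [0x00, 0x8d, 0x11, 0x2e]
t2 = [0x11, 0x2e, 0x00, 0x8d]

RES = [0x11, 0x2e, 0x00, 0x8d]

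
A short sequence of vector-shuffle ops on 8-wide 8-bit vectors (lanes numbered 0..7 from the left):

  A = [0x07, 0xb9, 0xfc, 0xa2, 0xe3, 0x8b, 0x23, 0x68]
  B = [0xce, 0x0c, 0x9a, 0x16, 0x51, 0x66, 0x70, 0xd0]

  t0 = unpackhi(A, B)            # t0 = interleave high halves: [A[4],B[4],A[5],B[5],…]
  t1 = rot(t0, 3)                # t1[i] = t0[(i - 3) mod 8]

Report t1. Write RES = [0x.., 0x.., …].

t0 = [0xe3, 0x51, 0x8b, 0x66, 0x23, 0x70, 0x68, 0xd0]
t1 = [0x70, 0x68, 0xd0, 0xe3, 0x51, 0x8b, 0x66, 0x23]

RES = [0x70, 0x68, 0xd0, 0xe3, 0x51, 0x8b, 0x66, 0x23]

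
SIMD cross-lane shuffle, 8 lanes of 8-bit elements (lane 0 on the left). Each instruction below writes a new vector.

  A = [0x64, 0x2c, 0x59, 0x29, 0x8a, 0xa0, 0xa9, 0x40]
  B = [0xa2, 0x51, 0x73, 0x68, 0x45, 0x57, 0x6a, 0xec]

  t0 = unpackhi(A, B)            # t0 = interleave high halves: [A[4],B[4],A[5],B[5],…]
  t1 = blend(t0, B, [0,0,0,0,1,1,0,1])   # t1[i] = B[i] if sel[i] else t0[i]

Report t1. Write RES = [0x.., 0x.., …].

  t0: 8a 45 a0 57 a9 6a 40 ec
  t1: 8a 45 a0 57 45 57 40 ec

RES = [ 0x8a  0x45  0xa0  0x57  0x45  0x57  0x40  0xec ]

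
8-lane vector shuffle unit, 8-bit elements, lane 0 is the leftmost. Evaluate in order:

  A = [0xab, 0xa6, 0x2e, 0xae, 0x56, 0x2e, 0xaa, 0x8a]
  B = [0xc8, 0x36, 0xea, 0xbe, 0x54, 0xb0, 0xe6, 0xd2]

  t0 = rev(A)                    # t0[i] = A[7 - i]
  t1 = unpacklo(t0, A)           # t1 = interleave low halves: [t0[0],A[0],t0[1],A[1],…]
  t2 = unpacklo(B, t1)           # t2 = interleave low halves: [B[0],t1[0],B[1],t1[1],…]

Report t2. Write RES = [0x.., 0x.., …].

t0 = [0x8a, 0xaa, 0x2e, 0x56, 0xae, 0x2e, 0xa6, 0xab]
t1 = [0x8a, 0xab, 0xaa, 0xa6, 0x2e, 0x2e, 0x56, 0xae]
t2 = [0xc8, 0x8a, 0x36, 0xab, 0xea, 0xaa, 0xbe, 0xa6]

RES = [0xc8, 0x8a, 0x36, 0xab, 0xea, 0xaa, 0xbe, 0xa6]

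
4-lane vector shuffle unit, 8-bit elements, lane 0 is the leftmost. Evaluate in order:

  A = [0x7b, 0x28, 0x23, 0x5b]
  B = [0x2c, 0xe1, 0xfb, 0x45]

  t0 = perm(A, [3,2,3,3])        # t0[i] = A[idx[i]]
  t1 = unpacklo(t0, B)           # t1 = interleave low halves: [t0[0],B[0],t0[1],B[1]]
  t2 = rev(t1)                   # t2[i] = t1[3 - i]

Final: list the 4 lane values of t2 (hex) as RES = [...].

RES = [ 0xe1  0x23  0x2c  0x5b ]

→ t0 |5b|23|5b|5b|
→ t1 |5b|2c|23|e1|
→ t2 |e1|23|2c|5b|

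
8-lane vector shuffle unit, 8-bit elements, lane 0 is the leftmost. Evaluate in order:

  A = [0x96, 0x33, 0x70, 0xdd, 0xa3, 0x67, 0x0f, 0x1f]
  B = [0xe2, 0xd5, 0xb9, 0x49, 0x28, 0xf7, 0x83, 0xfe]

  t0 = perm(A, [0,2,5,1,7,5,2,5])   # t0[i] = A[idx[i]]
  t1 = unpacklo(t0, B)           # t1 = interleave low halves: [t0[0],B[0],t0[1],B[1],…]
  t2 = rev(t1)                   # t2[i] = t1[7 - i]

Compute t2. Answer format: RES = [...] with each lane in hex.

t0 = [0x96, 0x70, 0x67, 0x33, 0x1f, 0x67, 0x70, 0x67]
t1 = [0x96, 0xe2, 0x70, 0xd5, 0x67, 0xb9, 0x33, 0x49]
t2 = [0x49, 0x33, 0xb9, 0x67, 0xd5, 0x70, 0xe2, 0x96]

RES = [0x49, 0x33, 0xb9, 0x67, 0xd5, 0x70, 0xe2, 0x96]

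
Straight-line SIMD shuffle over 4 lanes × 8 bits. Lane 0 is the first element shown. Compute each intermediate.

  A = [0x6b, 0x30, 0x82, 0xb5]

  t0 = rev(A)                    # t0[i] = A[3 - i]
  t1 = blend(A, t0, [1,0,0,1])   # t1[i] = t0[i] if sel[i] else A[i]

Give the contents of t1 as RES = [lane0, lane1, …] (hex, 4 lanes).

RES = [ 0xb5  0x30  0x82  0x6b ]

  t0: b5 82 30 6b
  t1: b5 30 82 6b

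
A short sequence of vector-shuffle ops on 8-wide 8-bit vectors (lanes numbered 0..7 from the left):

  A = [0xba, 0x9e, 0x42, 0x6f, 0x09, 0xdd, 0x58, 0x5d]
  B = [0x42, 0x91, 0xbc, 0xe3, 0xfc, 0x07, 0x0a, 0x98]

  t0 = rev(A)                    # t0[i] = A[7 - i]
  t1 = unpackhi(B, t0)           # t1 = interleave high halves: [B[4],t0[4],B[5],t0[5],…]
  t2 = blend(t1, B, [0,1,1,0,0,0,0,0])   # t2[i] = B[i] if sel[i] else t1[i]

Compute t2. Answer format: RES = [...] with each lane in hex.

RES = [0xfc, 0x91, 0xbc, 0x42, 0x0a, 0x9e, 0x98, 0xba]

  t0: 5d 58 dd 09 6f 42 9e ba
  t1: fc 6f 07 42 0a 9e 98 ba
  t2: fc 91 bc 42 0a 9e 98 ba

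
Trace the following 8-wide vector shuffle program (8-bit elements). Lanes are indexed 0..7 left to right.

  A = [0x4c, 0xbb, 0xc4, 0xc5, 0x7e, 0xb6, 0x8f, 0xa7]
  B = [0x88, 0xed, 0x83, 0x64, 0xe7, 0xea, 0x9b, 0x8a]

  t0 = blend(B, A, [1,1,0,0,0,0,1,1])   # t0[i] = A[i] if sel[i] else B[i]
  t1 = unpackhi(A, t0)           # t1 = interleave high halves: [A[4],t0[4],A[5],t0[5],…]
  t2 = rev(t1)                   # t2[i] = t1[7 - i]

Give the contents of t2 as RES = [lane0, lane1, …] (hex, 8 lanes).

t0 = [0x4c, 0xbb, 0x83, 0x64, 0xe7, 0xea, 0x8f, 0xa7]
t1 = [0x7e, 0xe7, 0xb6, 0xea, 0x8f, 0x8f, 0xa7, 0xa7]
t2 = [0xa7, 0xa7, 0x8f, 0x8f, 0xea, 0xb6, 0xe7, 0x7e]

RES = [ 0xa7  0xa7  0x8f  0x8f  0xea  0xb6  0xe7  0x7e ]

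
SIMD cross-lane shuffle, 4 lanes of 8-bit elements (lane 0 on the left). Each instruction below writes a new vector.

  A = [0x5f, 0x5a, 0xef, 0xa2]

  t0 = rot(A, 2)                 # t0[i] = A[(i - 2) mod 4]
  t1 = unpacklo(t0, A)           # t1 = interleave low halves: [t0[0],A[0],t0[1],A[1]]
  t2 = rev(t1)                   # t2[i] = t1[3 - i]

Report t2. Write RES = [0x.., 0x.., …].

RES = [ 0x5a  0xa2  0x5f  0xef ]

  t0: ef a2 5f 5a
  t1: ef 5f a2 5a
  t2: 5a a2 5f ef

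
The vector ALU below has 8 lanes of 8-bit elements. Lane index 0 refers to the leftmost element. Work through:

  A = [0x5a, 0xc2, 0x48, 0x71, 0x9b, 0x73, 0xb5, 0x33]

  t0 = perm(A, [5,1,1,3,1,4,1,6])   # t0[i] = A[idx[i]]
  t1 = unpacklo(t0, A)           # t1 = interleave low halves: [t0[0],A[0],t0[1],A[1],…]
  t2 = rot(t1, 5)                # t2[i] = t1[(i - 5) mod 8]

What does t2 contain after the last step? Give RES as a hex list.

t0 = [0x73, 0xc2, 0xc2, 0x71, 0xc2, 0x9b, 0xc2, 0xb5]
t1 = [0x73, 0x5a, 0xc2, 0xc2, 0xc2, 0x48, 0x71, 0x71]
t2 = [0xc2, 0xc2, 0x48, 0x71, 0x71, 0x73, 0x5a, 0xc2]

RES = [ 0xc2  0xc2  0x48  0x71  0x71  0x73  0x5a  0xc2 ]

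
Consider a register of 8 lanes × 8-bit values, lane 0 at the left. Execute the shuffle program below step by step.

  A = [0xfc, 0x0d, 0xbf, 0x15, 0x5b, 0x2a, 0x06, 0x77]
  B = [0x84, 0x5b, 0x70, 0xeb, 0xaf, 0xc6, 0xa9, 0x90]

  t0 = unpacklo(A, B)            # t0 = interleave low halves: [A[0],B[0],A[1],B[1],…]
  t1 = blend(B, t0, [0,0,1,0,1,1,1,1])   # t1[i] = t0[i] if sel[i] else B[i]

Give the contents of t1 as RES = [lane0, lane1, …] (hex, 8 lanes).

RES = [0x84, 0x5b, 0x0d, 0xeb, 0xbf, 0x70, 0x15, 0xeb]

→ t0 |fc|84|0d|5b|bf|70|15|eb|
→ t1 |84|5b|0d|eb|bf|70|15|eb|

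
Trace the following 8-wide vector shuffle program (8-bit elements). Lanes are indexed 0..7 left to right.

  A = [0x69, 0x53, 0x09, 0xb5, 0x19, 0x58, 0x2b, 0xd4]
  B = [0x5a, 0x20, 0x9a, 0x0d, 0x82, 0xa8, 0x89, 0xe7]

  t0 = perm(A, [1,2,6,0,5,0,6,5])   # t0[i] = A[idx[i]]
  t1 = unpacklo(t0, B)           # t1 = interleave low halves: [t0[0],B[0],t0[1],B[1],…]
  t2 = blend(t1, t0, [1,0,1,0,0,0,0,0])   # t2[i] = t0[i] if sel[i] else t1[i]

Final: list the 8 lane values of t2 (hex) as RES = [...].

  t0: 53 09 2b 69 58 69 2b 58
  t1: 53 5a 09 20 2b 9a 69 0d
  t2: 53 5a 2b 20 2b 9a 69 0d

RES = [ 0x53  0x5a  0x2b  0x20  0x2b  0x9a  0x69  0x0d ]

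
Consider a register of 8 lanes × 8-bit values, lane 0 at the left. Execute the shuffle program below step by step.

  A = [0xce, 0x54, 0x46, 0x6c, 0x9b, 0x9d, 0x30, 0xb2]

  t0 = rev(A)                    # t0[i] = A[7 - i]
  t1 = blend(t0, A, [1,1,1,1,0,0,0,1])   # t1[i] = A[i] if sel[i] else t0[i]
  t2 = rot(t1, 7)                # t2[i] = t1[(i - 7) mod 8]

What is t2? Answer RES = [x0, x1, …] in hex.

  t0: b2 30 9d 9b 6c 46 54 ce
  t1: ce 54 46 6c 6c 46 54 b2
  t2: 54 46 6c 6c 46 54 b2 ce

RES = [ 0x54  0x46  0x6c  0x6c  0x46  0x54  0xb2  0xce ]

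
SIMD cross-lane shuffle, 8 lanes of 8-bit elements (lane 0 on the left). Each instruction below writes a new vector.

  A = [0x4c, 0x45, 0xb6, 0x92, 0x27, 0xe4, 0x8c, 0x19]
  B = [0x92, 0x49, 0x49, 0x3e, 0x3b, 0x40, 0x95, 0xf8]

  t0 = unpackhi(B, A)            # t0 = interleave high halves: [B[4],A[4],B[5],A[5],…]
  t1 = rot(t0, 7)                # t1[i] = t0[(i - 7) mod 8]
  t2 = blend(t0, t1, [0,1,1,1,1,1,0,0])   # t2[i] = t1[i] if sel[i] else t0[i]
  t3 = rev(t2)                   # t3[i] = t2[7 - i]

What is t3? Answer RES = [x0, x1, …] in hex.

t0 = [0x3b, 0x27, 0x40, 0xe4, 0x95, 0x8c, 0xf8, 0x19]
t1 = [0x27, 0x40, 0xe4, 0x95, 0x8c, 0xf8, 0x19, 0x3b]
t2 = [0x3b, 0x40, 0xe4, 0x95, 0x8c, 0xf8, 0xf8, 0x19]
t3 = [0x19, 0xf8, 0xf8, 0x8c, 0x95, 0xe4, 0x40, 0x3b]

RES = [ 0x19  0xf8  0xf8  0x8c  0x95  0xe4  0x40  0x3b ]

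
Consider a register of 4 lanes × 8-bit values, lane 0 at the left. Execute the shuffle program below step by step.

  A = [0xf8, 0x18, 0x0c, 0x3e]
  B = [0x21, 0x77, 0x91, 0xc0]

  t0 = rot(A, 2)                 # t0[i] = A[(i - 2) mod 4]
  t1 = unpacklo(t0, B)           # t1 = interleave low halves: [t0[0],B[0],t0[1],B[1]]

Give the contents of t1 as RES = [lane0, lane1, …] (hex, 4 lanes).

RES = [ 0x0c  0x21  0x3e  0x77 ]

t0 = [0x0c, 0x3e, 0xf8, 0x18]
t1 = [0x0c, 0x21, 0x3e, 0x77]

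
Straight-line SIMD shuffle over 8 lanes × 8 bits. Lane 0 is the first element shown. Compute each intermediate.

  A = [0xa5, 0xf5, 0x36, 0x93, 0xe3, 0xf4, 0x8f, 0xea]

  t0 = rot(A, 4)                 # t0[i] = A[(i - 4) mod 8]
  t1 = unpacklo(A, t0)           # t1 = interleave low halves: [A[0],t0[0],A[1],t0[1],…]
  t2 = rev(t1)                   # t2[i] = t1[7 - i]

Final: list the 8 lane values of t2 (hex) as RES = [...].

  t0: e3 f4 8f ea a5 f5 36 93
  t1: a5 e3 f5 f4 36 8f 93 ea
  t2: ea 93 8f 36 f4 f5 e3 a5

RES = [ 0xea  0x93  0x8f  0x36  0xf4  0xf5  0xe3  0xa5 ]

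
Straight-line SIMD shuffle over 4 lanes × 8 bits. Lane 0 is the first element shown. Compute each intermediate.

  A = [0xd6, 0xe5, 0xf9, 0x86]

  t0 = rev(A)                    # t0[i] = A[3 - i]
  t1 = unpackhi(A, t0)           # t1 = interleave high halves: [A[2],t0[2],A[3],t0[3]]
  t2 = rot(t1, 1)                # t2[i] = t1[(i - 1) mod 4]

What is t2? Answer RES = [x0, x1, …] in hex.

  t0: 86 f9 e5 d6
  t1: f9 e5 86 d6
  t2: d6 f9 e5 86

RES = [0xd6, 0xf9, 0xe5, 0x86]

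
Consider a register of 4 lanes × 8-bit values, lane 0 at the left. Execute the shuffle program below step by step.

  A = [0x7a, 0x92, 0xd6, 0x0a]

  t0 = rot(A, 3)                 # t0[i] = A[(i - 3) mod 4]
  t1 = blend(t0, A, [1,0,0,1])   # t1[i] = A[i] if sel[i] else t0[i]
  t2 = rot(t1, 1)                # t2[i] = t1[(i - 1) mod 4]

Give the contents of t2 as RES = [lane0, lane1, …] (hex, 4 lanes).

RES = [0x0a, 0x7a, 0xd6, 0x0a]

→ t0 |92|d6|0a|7a|
→ t1 |7a|d6|0a|0a|
→ t2 |0a|7a|d6|0a|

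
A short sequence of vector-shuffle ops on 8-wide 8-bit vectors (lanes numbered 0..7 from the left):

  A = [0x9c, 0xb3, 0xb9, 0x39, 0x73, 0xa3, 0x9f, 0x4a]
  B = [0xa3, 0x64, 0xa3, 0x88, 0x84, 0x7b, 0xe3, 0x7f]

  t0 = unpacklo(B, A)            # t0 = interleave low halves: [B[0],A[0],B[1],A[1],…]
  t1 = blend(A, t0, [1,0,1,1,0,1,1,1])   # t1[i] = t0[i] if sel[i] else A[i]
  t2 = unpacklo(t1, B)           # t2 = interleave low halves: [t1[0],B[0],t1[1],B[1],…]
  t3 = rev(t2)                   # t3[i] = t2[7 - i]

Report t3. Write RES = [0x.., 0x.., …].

RES = [0x88, 0xb3, 0xa3, 0x64, 0x64, 0xb3, 0xa3, 0xa3]

→ t0 |a3|9c|64|b3|a3|b9|88|39|
→ t1 |a3|b3|64|b3|73|b9|88|39|
→ t2 |a3|a3|b3|64|64|a3|b3|88|
→ t3 |88|b3|a3|64|64|b3|a3|a3|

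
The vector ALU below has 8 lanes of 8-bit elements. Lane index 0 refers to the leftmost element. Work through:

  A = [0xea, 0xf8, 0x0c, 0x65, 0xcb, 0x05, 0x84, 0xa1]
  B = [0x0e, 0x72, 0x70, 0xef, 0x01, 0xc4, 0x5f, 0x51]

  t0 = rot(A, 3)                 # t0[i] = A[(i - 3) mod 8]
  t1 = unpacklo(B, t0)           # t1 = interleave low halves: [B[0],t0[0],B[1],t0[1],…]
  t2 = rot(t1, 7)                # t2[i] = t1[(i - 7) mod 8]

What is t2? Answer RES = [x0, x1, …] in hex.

RES = [0x05, 0x72, 0x84, 0x70, 0xa1, 0xef, 0xea, 0x0e]

→ t0 |05|84|a1|ea|f8|0c|65|cb|
→ t1 |0e|05|72|84|70|a1|ef|ea|
→ t2 |05|72|84|70|a1|ef|ea|0e|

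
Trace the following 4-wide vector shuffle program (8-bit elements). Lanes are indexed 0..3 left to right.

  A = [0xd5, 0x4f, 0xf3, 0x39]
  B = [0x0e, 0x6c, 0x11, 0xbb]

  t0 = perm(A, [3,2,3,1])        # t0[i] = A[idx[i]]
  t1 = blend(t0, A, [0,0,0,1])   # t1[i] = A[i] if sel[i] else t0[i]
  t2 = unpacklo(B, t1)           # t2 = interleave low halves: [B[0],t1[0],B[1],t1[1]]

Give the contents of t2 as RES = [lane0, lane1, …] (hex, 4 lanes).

t0 = [0x39, 0xf3, 0x39, 0x4f]
t1 = [0x39, 0xf3, 0x39, 0x39]
t2 = [0x0e, 0x39, 0x6c, 0xf3]

RES = [0x0e, 0x39, 0x6c, 0xf3]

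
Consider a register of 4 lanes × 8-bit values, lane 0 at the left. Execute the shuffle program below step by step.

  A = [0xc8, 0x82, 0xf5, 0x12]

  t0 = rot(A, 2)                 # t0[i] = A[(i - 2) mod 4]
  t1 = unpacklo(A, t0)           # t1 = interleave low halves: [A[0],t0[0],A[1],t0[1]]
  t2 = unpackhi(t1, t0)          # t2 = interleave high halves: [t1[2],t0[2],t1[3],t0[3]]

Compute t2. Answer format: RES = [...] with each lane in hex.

RES = [ 0x82  0xc8  0x12  0x82 ]

→ t0 |f5|12|c8|82|
→ t1 |c8|f5|82|12|
→ t2 |82|c8|12|82|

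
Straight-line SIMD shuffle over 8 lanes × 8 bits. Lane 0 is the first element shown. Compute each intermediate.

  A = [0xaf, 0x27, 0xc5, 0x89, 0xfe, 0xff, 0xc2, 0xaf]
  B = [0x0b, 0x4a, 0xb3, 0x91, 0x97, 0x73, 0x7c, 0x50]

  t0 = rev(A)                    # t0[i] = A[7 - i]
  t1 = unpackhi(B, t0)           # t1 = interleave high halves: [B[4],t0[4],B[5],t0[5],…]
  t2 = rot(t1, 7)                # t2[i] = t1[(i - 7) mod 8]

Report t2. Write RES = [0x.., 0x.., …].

  t0: af c2 ff fe 89 c5 27 af
  t1: 97 89 73 c5 7c 27 50 af
  t2: 89 73 c5 7c 27 50 af 97

RES = [ 0x89  0x73  0xc5  0x7c  0x27  0x50  0xaf  0x97 ]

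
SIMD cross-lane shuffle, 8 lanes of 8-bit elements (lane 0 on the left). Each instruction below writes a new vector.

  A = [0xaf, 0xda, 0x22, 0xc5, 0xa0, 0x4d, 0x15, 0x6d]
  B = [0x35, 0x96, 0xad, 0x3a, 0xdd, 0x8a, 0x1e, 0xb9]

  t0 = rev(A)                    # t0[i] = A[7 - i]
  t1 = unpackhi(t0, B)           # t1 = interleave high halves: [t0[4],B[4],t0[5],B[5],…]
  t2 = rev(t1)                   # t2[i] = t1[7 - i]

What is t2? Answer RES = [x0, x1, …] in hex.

t0 = [0x6d, 0x15, 0x4d, 0xa0, 0xc5, 0x22, 0xda, 0xaf]
t1 = [0xc5, 0xdd, 0x22, 0x8a, 0xda, 0x1e, 0xaf, 0xb9]
t2 = [0xb9, 0xaf, 0x1e, 0xda, 0x8a, 0x22, 0xdd, 0xc5]

RES = [ 0xb9  0xaf  0x1e  0xda  0x8a  0x22  0xdd  0xc5 ]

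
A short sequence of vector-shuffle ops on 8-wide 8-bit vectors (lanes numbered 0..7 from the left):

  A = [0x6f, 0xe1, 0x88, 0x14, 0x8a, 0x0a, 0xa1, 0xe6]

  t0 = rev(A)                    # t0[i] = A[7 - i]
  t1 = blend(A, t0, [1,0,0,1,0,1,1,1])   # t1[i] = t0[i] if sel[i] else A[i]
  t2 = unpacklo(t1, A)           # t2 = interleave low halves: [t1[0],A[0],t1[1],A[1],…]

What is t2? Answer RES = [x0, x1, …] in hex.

t0 = [0xe6, 0xa1, 0x0a, 0x8a, 0x14, 0x88, 0xe1, 0x6f]
t1 = [0xe6, 0xe1, 0x88, 0x8a, 0x8a, 0x88, 0xe1, 0x6f]
t2 = [0xe6, 0x6f, 0xe1, 0xe1, 0x88, 0x88, 0x8a, 0x14]

RES = [ 0xe6  0x6f  0xe1  0xe1  0x88  0x88  0x8a  0x14 ]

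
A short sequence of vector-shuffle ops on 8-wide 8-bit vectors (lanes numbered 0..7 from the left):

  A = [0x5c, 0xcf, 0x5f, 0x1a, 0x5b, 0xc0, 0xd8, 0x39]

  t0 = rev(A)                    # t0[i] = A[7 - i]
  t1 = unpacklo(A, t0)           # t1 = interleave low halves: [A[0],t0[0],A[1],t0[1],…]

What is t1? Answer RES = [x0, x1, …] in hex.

RES = [ 0x5c  0x39  0xcf  0xd8  0x5f  0xc0  0x1a  0x5b ]

→ t0 |39|d8|c0|5b|1a|5f|cf|5c|
→ t1 |5c|39|cf|d8|5f|c0|1a|5b|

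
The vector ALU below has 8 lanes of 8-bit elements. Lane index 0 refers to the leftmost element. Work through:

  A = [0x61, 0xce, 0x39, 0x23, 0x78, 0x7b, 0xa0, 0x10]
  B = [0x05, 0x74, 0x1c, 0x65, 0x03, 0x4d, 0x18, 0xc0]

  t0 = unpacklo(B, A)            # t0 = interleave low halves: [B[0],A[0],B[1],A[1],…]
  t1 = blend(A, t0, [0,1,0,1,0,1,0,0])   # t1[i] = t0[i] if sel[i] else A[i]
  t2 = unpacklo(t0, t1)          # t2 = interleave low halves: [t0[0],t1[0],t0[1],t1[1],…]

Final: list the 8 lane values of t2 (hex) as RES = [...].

t0 = [0x05, 0x61, 0x74, 0xce, 0x1c, 0x39, 0x65, 0x23]
t1 = [0x61, 0x61, 0x39, 0xce, 0x78, 0x39, 0xa0, 0x10]
t2 = [0x05, 0x61, 0x61, 0x61, 0x74, 0x39, 0xce, 0xce]

RES = [ 0x05  0x61  0x61  0x61  0x74  0x39  0xce  0xce ]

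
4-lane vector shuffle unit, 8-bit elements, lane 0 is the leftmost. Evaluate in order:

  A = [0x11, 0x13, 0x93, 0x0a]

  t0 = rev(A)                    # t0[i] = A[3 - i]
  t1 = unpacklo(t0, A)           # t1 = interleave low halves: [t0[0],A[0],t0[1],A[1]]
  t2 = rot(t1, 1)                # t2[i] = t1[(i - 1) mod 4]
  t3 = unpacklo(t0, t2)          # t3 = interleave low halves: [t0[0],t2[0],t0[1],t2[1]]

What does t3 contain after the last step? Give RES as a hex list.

RES = [ 0x0a  0x13  0x93  0x0a ]

  t0: 0a 93 13 11
  t1: 0a 11 93 13
  t2: 13 0a 11 93
  t3: 0a 13 93 0a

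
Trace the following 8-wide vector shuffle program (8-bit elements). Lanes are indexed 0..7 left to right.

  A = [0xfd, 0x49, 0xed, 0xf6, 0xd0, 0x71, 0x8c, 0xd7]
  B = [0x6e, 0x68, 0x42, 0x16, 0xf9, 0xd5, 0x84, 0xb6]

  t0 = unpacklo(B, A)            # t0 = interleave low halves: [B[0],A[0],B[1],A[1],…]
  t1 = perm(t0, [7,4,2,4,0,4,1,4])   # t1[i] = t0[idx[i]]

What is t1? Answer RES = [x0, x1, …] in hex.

RES = [ 0xf6  0x42  0x68  0x42  0x6e  0x42  0xfd  0x42 ]

t0 = [0x6e, 0xfd, 0x68, 0x49, 0x42, 0xed, 0x16, 0xf6]
t1 = [0xf6, 0x42, 0x68, 0x42, 0x6e, 0x42, 0xfd, 0x42]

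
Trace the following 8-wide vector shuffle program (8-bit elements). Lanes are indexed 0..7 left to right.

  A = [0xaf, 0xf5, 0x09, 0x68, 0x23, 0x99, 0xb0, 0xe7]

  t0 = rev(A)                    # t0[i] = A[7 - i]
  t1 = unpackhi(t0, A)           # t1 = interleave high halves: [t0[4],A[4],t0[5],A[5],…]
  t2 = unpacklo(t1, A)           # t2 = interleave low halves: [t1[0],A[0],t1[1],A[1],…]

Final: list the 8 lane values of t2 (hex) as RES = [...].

→ t0 |e7|b0|99|23|68|09|f5|af|
→ t1 |68|23|09|99|f5|b0|af|e7|
→ t2 |68|af|23|f5|09|09|99|68|

RES = [ 0x68  0xaf  0x23  0xf5  0x09  0x09  0x99  0x68 ]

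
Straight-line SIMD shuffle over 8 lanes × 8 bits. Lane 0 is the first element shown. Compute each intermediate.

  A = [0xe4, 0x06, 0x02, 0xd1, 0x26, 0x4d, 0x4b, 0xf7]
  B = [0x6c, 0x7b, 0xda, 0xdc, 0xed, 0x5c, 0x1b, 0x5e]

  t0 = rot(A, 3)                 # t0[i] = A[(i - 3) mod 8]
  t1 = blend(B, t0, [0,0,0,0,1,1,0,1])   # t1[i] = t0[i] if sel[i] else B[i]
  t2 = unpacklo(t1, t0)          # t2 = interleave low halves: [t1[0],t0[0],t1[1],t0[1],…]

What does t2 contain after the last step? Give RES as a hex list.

t0 = [0x4d, 0x4b, 0xf7, 0xe4, 0x06, 0x02, 0xd1, 0x26]
t1 = [0x6c, 0x7b, 0xda, 0xdc, 0x06, 0x02, 0x1b, 0x26]
t2 = [0x6c, 0x4d, 0x7b, 0x4b, 0xda, 0xf7, 0xdc, 0xe4]

RES = [ 0x6c  0x4d  0x7b  0x4b  0xda  0xf7  0xdc  0xe4 ]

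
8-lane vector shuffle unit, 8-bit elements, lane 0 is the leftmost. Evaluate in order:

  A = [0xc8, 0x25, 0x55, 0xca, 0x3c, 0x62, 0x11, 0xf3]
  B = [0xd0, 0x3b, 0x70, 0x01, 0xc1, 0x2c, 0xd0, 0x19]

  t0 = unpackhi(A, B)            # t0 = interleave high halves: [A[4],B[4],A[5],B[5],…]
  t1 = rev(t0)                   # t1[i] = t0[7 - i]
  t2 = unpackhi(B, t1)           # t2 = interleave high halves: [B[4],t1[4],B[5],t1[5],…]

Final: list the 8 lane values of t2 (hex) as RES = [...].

  t0: 3c c1 62 2c 11 d0 f3 19
  t1: 19 f3 d0 11 2c 62 c1 3c
  t2: c1 2c 2c 62 d0 c1 19 3c

RES = [0xc1, 0x2c, 0x2c, 0x62, 0xd0, 0xc1, 0x19, 0x3c]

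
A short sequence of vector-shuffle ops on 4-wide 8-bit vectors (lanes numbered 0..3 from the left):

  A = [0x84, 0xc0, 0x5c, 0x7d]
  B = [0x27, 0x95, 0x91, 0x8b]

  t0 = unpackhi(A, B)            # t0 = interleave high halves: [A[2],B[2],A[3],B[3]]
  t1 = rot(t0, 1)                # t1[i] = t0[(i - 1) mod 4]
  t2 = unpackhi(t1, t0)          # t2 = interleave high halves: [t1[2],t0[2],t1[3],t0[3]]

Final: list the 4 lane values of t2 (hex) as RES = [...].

t0 = [0x5c, 0x91, 0x7d, 0x8b]
t1 = [0x8b, 0x5c, 0x91, 0x7d]
t2 = [0x91, 0x7d, 0x7d, 0x8b]

RES = [0x91, 0x7d, 0x7d, 0x8b]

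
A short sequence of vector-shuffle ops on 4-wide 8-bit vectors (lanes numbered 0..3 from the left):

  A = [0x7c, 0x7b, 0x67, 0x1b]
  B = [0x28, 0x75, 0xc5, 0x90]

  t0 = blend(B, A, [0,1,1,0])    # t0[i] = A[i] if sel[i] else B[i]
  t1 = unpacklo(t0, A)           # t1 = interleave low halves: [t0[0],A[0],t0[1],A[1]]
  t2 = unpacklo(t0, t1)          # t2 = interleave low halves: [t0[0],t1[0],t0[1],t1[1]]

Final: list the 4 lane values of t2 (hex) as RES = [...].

→ t0 |28|7b|67|90|
→ t1 |28|7c|7b|7b|
→ t2 |28|28|7b|7c|

RES = [0x28, 0x28, 0x7b, 0x7c]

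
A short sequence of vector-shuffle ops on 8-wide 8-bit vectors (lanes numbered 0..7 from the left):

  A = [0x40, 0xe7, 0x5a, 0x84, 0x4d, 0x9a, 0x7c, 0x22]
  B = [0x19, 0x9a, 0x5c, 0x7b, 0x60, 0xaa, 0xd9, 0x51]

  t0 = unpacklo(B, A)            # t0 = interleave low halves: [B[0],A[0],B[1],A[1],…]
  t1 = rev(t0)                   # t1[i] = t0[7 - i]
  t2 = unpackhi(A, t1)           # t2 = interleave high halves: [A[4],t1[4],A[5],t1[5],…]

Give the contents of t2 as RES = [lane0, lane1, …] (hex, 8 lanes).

RES = [0x4d, 0xe7, 0x9a, 0x9a, 0x7c, 0x40, 0x22, 0x19]

→ t0 |19|40|9a|e7|5c|5a|7b|84|
→ t1 |84|7b|5a|5c|e7|9a|40|19|
→ t2 |4d|e7|9a|9a|7c|40|22|19|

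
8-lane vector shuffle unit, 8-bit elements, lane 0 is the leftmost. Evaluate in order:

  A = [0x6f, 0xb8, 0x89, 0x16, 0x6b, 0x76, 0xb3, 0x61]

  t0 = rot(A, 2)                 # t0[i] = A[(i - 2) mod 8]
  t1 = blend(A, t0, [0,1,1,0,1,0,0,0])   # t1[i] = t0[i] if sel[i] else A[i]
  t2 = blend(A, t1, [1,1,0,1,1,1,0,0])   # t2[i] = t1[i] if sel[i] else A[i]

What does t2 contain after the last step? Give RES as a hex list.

  t0: b3 61 6f b8 89 16 6b 76
  t1: 6f 61 6f 16 89 76 b3 61
  t2: 6f 61 89 16 89 76 b3 61

RES = [0x6f, 0x61, 0x89, 0x16, 0x89, 0x76, 0xb3, 0x61]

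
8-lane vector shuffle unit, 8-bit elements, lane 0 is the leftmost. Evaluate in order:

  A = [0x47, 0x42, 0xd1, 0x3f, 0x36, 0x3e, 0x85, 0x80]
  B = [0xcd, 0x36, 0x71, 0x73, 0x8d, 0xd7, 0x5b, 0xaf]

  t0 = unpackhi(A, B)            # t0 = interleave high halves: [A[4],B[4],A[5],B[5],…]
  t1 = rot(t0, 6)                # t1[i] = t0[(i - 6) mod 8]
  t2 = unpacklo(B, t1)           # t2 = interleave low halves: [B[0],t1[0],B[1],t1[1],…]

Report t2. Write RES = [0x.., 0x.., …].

RES = [ 0xcd  0x3e  0x36  0xd7  0x71  0x85  0x73  0x5b ]

→ t0 |36|8d|3e|d7|85|5b|80|af|
→ t1 |3e|d7|85|5b|80|af|36|8d|
→ t2 |cd|3e|36|d7|71|85|73|5b|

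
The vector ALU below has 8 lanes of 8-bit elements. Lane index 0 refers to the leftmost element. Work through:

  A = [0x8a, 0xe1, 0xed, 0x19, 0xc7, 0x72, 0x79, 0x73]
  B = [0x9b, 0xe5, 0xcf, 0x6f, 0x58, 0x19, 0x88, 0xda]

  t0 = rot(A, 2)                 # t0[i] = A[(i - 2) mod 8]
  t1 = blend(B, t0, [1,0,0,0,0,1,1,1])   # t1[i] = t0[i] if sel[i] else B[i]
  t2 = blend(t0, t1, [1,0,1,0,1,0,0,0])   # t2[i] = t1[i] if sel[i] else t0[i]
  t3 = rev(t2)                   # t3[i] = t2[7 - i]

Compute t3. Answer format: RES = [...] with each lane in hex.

t0 = [0x79, 0x73, 0x8a, 0xe1, 0xed, 0x19, 0xc7, 0x72]
t1 = [0x79, 0xe5, 0xcf, 0x6f, 0x58, 0x19, 0xc7, 0x72]
t2 = [0x79, 0x73, 0xcf, 0xe1, 0x58, 0x19, 0xc7, 0x72]
t3 = [0x72, 0xc7, 0x19, 0x58, 0xe1, 0xcf, 0x73, 0x79]

RES = [0x72, 0xc7, 0x19, 0x58, 0xe1, 0xcf, 0x73, 0x79]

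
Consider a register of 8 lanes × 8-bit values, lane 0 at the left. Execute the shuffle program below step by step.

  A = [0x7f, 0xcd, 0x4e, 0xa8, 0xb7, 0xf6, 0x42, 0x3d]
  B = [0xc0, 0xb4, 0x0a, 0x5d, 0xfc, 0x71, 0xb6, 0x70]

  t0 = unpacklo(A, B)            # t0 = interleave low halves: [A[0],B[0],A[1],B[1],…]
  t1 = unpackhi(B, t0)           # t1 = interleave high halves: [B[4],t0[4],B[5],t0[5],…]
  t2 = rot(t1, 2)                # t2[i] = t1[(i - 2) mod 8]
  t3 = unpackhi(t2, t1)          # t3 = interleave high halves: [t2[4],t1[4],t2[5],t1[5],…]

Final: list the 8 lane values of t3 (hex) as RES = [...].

  t0: 7f c0 cd b4 4e 0a a8 5d
  t1: fc 4e 71 0a b6 a8 70 5d
  t2: 70 5d fc 4e 71 0a b6 a8
  t3: 71 b6 0a a8 b6 70 a8 5d

RES = [ 0x71  0xb6  0x0a  0xa8  0xb6  0x70  0xa8  0x5d ]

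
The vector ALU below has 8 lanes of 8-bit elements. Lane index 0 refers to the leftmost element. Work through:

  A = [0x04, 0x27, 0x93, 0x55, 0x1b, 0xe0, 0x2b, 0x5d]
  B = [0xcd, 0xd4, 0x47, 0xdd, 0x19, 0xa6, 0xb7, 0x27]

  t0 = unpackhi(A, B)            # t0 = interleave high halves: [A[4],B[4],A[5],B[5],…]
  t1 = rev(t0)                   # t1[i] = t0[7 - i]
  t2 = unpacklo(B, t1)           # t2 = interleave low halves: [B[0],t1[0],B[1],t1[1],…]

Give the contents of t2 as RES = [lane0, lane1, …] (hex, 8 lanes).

t0 = [0x1b, 0x19, 0xe0, 0xa6, 0x2b, 0xb7, 0x5d, 0x27]
t1 = [0x27, 0x5d, 0xb7, 0x2b, 0xa6, 0xe0, 0x19, 0x1b]
t2 = [0xcd, 0x27, 0xd4, 0x5d, 0x47, 0xb7, 0xdd, 0x2b]

RES = [ 0xcd  0x27  0xd4  0x5d  0x47  0xb7  0xdd  0x2b ]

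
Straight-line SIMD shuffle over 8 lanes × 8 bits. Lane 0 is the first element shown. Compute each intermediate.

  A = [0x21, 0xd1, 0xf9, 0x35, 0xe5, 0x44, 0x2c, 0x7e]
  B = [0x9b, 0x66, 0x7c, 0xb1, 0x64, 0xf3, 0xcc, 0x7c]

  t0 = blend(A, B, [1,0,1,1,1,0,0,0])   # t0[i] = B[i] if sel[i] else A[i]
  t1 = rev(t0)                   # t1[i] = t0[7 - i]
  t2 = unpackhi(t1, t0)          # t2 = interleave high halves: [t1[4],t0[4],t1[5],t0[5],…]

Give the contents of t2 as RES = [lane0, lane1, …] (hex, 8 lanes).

→ t0 |9b|d1|7c|b1|64|44|2c|7e|
→ t1 |7e|2c|44|64|b1|7c|d1|9b|
→ t2 |b1|64|7c|44|d1|2c|9b|7e|

RES = [0xb1, 0x64, 0x7c, 0x44, 0xd1, 0x2c, 0x9b, 0x7e]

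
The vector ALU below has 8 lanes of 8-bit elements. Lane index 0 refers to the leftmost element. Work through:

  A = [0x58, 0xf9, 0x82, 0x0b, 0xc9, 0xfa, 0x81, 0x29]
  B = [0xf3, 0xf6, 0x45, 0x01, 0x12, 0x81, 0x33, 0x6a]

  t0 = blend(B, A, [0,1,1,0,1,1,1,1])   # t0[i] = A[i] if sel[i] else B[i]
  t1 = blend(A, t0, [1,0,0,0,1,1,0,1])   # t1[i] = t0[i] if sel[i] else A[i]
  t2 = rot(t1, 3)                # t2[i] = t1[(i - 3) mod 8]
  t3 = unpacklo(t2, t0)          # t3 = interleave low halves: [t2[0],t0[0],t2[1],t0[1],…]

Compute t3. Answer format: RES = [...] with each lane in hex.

RES = [ 0xfa  0xf3  0x81  0xf9  0x29  0x82  0xf3  0x01 ]

  t0: f3 f9 82 01 c9 fa 81 29
  t1: f3 f9 82 0b c9 fa 81 29
  t2: fa 81 29 f3 f9 82 0b c9
  t3: fa f3 81 f9 29 82 f3 01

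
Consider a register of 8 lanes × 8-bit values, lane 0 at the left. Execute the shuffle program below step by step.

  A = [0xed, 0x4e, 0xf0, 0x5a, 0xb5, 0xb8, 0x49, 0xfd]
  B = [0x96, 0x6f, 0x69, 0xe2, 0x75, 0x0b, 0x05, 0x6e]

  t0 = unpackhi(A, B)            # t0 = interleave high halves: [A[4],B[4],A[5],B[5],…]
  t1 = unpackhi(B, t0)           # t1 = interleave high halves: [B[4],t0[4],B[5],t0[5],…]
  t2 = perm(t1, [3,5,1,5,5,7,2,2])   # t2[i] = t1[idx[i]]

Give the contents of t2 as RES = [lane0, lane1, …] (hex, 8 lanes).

  t0: b5 75 b8 0b 49 05 fd 6e
  t1: 75 49 0b 05 05 fd 6e 6e
  t2: 05 fd 49 fd fd 6e 0b 0b

RES = [ 0x05  0xfd  0x49  0xfd  0xfd  0x6e  0x0b  0x0b ]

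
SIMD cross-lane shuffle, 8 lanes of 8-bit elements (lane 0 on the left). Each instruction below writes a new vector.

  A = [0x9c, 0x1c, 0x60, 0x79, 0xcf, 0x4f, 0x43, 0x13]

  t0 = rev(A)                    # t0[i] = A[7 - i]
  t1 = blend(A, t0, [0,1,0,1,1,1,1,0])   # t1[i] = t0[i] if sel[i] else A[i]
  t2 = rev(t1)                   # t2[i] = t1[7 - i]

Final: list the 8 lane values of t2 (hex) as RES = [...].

t0 = [0x13, 0x43, 0x4f, 0xcf, 0x79, 0x60, 0x1c, 0x9c]
t1 = [0x9c, 0x43, 0x60, 0xcf, 0x79, 0x60, 0x1c, 0x13]
t2 = [0x13, 0x1c, 0x60, 0x79, 0xcf, 0x60, 0x43, 0x9c]

RES = [ 0x13  0x1c  0x60  0x79  0xcf  0x60  0x43  0x9c ]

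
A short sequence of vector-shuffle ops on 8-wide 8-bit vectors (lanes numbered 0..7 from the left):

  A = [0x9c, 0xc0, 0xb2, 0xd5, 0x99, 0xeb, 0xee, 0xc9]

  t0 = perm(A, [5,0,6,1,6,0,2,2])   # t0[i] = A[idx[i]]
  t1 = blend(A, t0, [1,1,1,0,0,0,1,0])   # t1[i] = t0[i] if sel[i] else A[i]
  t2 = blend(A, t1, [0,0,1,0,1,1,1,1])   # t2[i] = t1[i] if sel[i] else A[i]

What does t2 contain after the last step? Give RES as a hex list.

→ t0 |eb|9c|ee|c0|ee|9c|b2|b2|
→ t1 |eb|9c|ee|d5|99|eb|b2|c9|
→ t2 |9c|c0|ee|d5|99|eb|b2|c9|

RES = [0x9c, 0xc0, 0xee, 0xd5, 0x99, 0xeb, 0xb2, 0xc9]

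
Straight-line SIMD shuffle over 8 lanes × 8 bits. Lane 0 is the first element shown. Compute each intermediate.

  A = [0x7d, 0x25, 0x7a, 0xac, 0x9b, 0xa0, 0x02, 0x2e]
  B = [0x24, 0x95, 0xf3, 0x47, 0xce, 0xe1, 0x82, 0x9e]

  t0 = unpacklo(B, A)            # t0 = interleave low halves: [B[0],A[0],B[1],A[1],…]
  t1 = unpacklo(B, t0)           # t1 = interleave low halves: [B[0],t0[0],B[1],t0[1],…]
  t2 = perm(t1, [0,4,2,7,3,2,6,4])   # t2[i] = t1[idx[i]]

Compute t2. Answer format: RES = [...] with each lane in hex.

  t0: 24 7d 95 25 f3 7a 47 ac
  t1: 24 24 95 7d f3 95 47 25
  t2: 24 f3 95 25 7d 95 47 f3

RES = [0x24, 0xf3, 0x95, 0x25, 0x7d, 0x95, 0x47, 0xf3]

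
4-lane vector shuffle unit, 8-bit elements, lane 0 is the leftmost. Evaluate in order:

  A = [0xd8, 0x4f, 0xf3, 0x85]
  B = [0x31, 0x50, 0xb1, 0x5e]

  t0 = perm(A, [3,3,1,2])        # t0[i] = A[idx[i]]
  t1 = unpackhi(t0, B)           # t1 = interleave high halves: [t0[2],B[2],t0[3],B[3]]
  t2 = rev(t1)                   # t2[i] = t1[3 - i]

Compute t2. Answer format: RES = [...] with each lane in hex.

  t0: 85 85 4f f3
  t1: 4f b1 f3 5e
  t2: 5e f3 b1 4f

RES = [ 0x5e  0xf3  0xb1  0x4f ]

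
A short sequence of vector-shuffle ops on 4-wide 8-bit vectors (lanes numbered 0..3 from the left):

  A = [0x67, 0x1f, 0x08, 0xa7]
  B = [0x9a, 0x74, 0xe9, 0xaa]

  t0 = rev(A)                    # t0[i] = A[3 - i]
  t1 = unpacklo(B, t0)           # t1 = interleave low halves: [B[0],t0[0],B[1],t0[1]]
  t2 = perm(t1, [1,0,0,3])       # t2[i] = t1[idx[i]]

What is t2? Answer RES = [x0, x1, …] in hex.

RES = [ 0xa7  0x9a  0x9a  0x08 ]

  t0: a7 08 1f 67
  t1: 9a a7 74 08
  t2: a7 9a 9a 08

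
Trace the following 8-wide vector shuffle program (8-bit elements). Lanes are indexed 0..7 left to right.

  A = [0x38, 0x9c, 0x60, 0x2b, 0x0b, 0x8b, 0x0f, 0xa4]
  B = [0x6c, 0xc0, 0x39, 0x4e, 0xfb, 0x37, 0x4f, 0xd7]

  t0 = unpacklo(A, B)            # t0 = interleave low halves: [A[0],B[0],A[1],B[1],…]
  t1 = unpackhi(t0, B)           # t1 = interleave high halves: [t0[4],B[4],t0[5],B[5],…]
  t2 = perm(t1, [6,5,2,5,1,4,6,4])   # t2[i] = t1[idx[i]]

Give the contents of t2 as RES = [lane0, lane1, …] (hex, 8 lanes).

RES = [ 0x4e  0x4f  0x39  0x4f  0xfb  0x2b  0x4e  0x2b ]

→ t0 |38|6c|9c|c0|60|39|2b|4e|
→ t1 |60|fb|39|37|2b|4f|4e|d7|
→ t2 |4e|4f|39|4f|fb|2b|4e|2b|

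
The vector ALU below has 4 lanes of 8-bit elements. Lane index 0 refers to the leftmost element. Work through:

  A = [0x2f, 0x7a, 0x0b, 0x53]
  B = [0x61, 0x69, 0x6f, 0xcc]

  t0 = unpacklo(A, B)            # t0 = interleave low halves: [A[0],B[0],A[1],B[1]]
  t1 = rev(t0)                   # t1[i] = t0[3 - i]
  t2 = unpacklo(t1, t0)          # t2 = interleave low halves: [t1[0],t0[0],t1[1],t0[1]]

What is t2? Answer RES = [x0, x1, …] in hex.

RES = [ 0x69  0x2f  0x7a  0x61 ]

→ t0 |2f|61|7a|69|
→ t1 |69|7a|61|2f|
→ t2 |69|2f|7a|61|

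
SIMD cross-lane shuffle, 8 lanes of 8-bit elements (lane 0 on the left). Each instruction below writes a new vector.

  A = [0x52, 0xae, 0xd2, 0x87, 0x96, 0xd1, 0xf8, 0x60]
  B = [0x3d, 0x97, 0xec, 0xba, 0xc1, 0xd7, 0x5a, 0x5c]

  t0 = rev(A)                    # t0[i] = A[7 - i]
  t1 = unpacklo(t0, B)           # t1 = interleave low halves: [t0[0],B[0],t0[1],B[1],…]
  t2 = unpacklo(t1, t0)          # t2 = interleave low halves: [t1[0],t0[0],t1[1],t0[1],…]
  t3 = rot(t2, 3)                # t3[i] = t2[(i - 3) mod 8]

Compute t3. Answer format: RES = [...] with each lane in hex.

RES = [ 0xd1  0x97  0x96  0x60  0x60  0x3d  0xf8  0xf8 ]

→ t0 |60|f8|d1|96|87|d2|ae|52|
→ t1 |60|3d|f8|97|d1|ec|96|ba|
→ t2 |60|60|3d|f8|f8|d1|97|96|
→ t3 |d1|97|96|60|60|3d|f8|f8|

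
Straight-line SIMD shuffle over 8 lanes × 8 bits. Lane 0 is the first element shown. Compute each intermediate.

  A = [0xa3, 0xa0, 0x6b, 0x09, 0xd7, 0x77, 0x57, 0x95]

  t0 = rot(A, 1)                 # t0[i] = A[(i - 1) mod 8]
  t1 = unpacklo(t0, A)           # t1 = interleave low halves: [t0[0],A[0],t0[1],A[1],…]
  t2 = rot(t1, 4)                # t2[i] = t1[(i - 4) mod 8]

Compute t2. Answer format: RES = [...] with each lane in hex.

  t0: 95 a3 a0 6b 09 d7 77 57
  t1: 95 a3 a3 a0 a0 6b 6b 09
  t2: a0 6b 6b 09 95 a3 a3 a0

RES = [0xa0, 0x6b, 0x6b, 0x09, 0x95, 0xa3, 0xa3, 0xa0]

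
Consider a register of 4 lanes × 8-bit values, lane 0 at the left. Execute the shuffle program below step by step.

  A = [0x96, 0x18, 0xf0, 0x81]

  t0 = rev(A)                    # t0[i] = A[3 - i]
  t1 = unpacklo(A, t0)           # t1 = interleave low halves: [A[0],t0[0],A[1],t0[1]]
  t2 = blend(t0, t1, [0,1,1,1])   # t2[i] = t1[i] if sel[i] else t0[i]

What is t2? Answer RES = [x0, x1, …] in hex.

  t0: 81 f0 18 96
  t1: 96 81 18 f0
  t2: 81 81 18 f0

RES = [0x81, 0x81, 0x18, 0xf0]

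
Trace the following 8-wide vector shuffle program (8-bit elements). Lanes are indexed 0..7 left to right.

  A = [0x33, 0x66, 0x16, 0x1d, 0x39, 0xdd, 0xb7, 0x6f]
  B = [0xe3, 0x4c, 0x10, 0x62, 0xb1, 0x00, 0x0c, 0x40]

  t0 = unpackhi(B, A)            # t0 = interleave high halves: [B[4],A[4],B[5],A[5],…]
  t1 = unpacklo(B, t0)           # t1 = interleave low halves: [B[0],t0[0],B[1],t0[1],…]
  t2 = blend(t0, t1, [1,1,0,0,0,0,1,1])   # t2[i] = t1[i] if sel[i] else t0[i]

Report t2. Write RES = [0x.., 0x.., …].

→ t0 |b1|39|00|dd|0c|b7|40|6f|
→ t1 |e3|b1|4c|39|10|00|62|dd|
→ t2 |e3|b1|00|dd|0c|b7|62|dd|

RES = [0xe3, 0xb1, 0x00, 0xdd, 0x0c, 0xb7, 0x62, 0xdd]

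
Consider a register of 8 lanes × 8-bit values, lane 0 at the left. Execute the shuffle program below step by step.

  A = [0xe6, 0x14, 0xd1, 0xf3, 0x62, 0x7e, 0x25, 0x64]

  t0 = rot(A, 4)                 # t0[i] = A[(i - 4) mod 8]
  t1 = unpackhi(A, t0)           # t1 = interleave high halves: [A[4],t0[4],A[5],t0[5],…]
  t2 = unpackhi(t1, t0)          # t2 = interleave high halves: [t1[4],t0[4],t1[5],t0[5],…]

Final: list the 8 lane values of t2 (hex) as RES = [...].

→ t0 |62|7e|25|64|e6|14|d1|f3|
→ t1 |62|e6|7e|14|25|d1|64|f3|
→ t2 |25|e6|d1|14|64|d1|f3|f3|

RES = [0x25, 0xe6, 0xd1, 0x14, 0x64, 0xd1, 0xf3, 0xf3]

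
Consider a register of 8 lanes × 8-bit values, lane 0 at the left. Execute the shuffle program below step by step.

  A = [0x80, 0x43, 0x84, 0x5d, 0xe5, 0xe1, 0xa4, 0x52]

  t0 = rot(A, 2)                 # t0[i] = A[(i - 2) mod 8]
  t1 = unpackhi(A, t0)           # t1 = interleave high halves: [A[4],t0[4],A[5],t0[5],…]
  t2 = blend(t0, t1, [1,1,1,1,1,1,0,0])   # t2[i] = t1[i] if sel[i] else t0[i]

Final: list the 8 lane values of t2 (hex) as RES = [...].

t0 = [0xa4, 0x52, 0x80, 0x43, 0x84, 0x5d, 0xe5, 0xe1]
t1 = [0xe5, 0x84, 0xe1, 0x5d, 0xa4, 0xe5, 0x52, 0xe1]
t2 = [0xe5, 0x84, 0xe1, 0x5d, 0xa4, 0xe5, 0xe5, 0xe1]

RES = [0xe5, 0x84, 0xe1, 0x5d, 0xa4, 0xe5, 0xe5, 0xe1]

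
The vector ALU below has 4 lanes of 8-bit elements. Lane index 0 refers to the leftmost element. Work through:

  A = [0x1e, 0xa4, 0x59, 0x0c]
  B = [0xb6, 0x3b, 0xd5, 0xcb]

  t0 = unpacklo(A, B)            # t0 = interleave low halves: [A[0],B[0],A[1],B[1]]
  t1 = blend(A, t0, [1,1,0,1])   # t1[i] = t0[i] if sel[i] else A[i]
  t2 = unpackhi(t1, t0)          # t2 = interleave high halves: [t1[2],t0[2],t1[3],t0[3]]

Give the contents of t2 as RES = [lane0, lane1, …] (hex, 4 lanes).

t0 = [0x1e, 0xb6, 0xa4, 0x3b]
t1 = [0x1e, 0xb6, 0x59, 0x3b]
t2 = [0x59, 0xa4, 0x3b, 0x3b]

RES = [0x59, 0xa4, 0x3b, 0x3b]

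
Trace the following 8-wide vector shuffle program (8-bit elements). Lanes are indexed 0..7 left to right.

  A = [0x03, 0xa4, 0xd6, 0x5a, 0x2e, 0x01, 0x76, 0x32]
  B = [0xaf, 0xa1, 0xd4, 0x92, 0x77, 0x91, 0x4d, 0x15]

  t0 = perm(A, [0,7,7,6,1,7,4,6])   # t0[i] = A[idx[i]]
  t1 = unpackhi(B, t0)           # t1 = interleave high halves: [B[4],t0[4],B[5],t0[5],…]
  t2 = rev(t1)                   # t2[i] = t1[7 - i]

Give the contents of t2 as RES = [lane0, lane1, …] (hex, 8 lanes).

RES = [0x76, 0x15, 0x2e, 0x4d, 0x32, 0x91, 0xa4, 0x77]

t0 = [0x03, 0x32, 0x32, 0x76, 0xa4, 0x32, 0x2e, 0x76]
t1 = [0x77, 0xa4, 0x91, 0x32, 0x4d, 0x2e, 0x15, 0x76]
t2 = [0x76, 0x15, 0x2e, 0x4d, 0x32, 0x91, 0xa4, 0x77]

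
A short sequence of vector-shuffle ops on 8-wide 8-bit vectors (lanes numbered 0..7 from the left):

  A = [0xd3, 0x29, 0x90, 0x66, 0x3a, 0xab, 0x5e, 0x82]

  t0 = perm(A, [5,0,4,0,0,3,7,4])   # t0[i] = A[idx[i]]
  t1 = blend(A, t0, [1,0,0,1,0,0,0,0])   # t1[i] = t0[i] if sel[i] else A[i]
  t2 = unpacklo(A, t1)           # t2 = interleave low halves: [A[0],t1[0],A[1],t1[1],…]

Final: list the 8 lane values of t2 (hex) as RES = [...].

RES = [0xd3, 0xab, 0x29, 0x29, 0x90, 0x90, 0x66, 0xd3]

t0 = [0xab, 0xd3, 0x3a, 0xd3, 0xd3, 0x66, 0x82, 0x3a]
t1 = [0xab, 0x29, 0x90, 0xd3, 0x3a, 0xab, 0x5e, 0x82]
t2 = [0xd3, 0xab, 0x29, 0x29, 0x90, 0x90, 0x66, 0xd3]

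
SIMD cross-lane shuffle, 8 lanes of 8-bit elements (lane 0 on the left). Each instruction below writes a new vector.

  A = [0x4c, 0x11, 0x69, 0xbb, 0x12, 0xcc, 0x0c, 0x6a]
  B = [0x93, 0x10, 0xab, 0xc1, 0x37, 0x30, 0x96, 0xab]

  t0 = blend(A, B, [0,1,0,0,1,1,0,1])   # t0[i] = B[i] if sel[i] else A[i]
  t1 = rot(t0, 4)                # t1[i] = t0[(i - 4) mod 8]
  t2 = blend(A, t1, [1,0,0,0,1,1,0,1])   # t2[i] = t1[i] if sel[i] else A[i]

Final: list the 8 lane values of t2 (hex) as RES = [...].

t0 = [0x4c, 0x10, 0x69, 0xbb, 0x37, 0x30, 0x0c, 0xab]
t1 = [0x37, 0x30, 0x0c, 0xab, 0x4c, 0x10, 0x69, 0xbb]
t2 = [0x37, 0x11, 0x69, 0xbb, 0x4c, 0x10, 0x0c, 0xbb]

RES = [ 0x37  0x11  0x69  0xbb  0x4c  0x10  0x0c  0xbb ]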